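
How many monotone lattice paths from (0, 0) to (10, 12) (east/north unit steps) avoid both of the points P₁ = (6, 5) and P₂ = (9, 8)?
Number of paths = 418836

Inclusion–exclusion. Total paths: C(22, 10) = 646646. Through P₁: C(11, 6)·C(11, 4) = 152460. Through P₂: C(17, 9)·C(5, 1) = 121550. Since P₁ is strictly southwest of P₂, a monotone path through both must visit P₁ then P₂; paths through both = C(11, 6)·C(6, 3)·C(5, 1) = 46200. Avoid both = 646646 − 152460 − 121550 + 46200 = 418836.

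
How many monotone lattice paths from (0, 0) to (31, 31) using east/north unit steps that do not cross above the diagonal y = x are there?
C_31 = 14544636039226909

These NE paths below the diagonal are counted by the Catalan number C_n = (1/(n + 1)) · C(2n, n). For n = 31: C_31 = (1/32) · C(62, 31) = 465428353255261088/32 = 14544636039226909.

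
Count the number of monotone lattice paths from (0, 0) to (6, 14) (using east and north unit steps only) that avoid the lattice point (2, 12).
Number of paths = 37395

Total paths from (0, 0) to (6, 14): C(20, 6) = 38760. Paths through (2, 12): (paths (0, 0) → (2, 12)) × (paths (2, 12) → (6, 14)) = C(14, 2) · C(6, 4) = 91 · 15 = 1365. Avoidance count = 38760 − 1365 = 37395.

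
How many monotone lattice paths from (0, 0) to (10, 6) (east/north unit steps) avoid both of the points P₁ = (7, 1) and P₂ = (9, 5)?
Number of paths = 3796

Inclusion–exclusion. Total paths: C(16, 10) = 8008. Through P₁: C(8, 7)·C(8, 3) = 448. Through P₂: C(14, 9)·C(2, 1) = 4004. Since P₁ is strictly southwest of P₂, a monotone path through both must visit P₁ then P₂; paths through both = C(8, 7)·C(6, 2)·C(2, 1) = 240. Avoid both = 8008 − 448 − 4004 + 240 = 3796.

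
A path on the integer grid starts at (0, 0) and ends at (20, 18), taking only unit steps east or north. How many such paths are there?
Number of paths = 33578000610

A monotone lattice path from (0, 0) to (20, 18) consists of 20 east steps and 18 north steps in some order, so it is determined by which 20 of the 38 steps are east. The count is C(38, 20) = 33578000610.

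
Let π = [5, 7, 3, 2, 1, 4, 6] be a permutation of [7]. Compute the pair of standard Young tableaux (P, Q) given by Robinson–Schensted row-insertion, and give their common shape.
P = [1, 4, 6] / [2, 7] / [3] / [5];  Q = [1, 2, 7] / [3, 6] / [4] / [5];  common shape = (3, 2, 1, 1)

Row-insert the values π_1, π_2, … into P one at a time, bumping the leftmost entry strictly greater than the inserted value down to the next row. The recording tableau Q records, in position (i, j), the step at which that cell was added to P.
  Insert 5 (step 1): P = [5];  Q = [1]
  Insert 7 (step 2): P = [5, 7];  Q = [1, 2]
  Insert 3 (step 3): P = [3, 7] / [5];  Q = [1, 2] / [3]
  Insert 2 (step 4): P = [2, 7] / [3] / [5];  Q = [1, 2] / [3] / [4]
  Insert 1 (step 5): P = [1, 7] / [2] / [3] / [5];  Q = [1, 2] / [3] / [4] / [5]
  Insert 4 (step 6): P = [1, 4] / [2, 7] / [3] / [5];  Q = [1, 2] / [3, 6] / [4] / [5]
  Insert 6 (step 7): P = [1, 4, 6] / [2, 7] / [3] / [5];  Q = [1, 2, 7] / [3, 6] / [4] / [5]
Final shape: (3, 2, 1, 1).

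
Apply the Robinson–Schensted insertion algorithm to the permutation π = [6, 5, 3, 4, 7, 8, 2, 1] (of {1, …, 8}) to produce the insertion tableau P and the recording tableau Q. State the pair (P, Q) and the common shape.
P = [1, 4, 7, 8] / [2] / [3] / [5] / [6];  Q = [1, 4, 5, 6] / [2] / [3] / [7] / [8];  common shape = (4, 1, 1, 1, 1)

Row-insert the values π_1, π_2, … into P one at a time, bumping the leftmost entry strictly greater than the inserted value down to the next row. The recording tableau Q records, in position (i, j), the step at which that cell was added to P.
  Insert 6 (step 1): P = [6];  Q = [1]
  Insert 5 (step 2): P = [5] / [6];  Q = [1] / [2]
  Insert 3 (step 3): P = [3] / [5] / [6];  Q = [1] / [2] / [3]
  Insert 4 (step 4): P = [3, 4] / [5] / [6];  Q = [1, 4] / [2] / [3]
  Insert 7 (step 5): P = [3, 4, 7] / [5] / [6];  Q = [1, 4, 5] / [2] / [3]
  Insert 8 (step 6): P = [3, 4, 7, 8] / [5] / [6];  Q = [1, 4, 5, 6] / [2] / [3]
  Insert 2 (step 7): P = [2, 4, 7, 8] / [3] / [5] / [6];  Q = [1, 4, 5, 6] / [2] / [3] / [7]
  Insert 1 (step 8): P = [1, 4, 7, 8] / [2] / [3] / [5] / [6];  Q = [1, 4, 5, 6] / [2] / [3] / [7] / [8]
Final shape: (4, 1, 1, 1, 1).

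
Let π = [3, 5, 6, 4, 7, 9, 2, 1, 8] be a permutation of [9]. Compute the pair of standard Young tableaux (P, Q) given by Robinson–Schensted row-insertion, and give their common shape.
P = [1, 4, 6, 7, 8] / [2, 9] / [3] / [5];  Q = [1, 2, 3, 5, 6] / [4, 9] / [7] / [8];  common shape = (5, 2, 1, 1)

Row-insert the values π_1, π_2, … into P one at a time, bumping the leftmost entry strictly greater than the inserted value down to the next row. The recording tableau Q records, in position (i, j), the step at which that cell was added to P.
  Insert 3 (step 1): P = [3];  Q = [1]
  Insert 5 (step 2): P = [3, 5];  Q = [1, 2]
  Insert 6 (step 3): P = [3, 5, 6];  Q = [1, 2, 3]
  Insert 4 (step 4): P = [3, 4, 6] / [5];  Q = [1, 2, 3] / [4]
  Insert 7 (step 5): P = [3, 4, 6, 7] / [5];  Q = [1, 2, 3, 5] / [4]
  Insert 9 (step 6): P = [3, 4, 6, 7, 9] / [5];  Q = [1, 2, 3, 5, 6] / [4]
  Insert 2 (step 7): P = [2, 4, 6, 7, 9] / [3] / [5];  Q = [1, 2, 3, 5, 6] / [4] / [7]
  Insert 1 (step 8): P = [1, 4, 6, 7, 9] / [2] / [3] / [5];  Q = [1, 2, 3, 5, 6] / [4] / [7] / [8]
  Insert 8 (step 9): P = [1, 4, 6, 7, 8] / [2, 9] / [3] / [5];  Q = [1, 2, 3, 5, 6] / [4, 9] / [7] / [8]
Final shape: (5, 2, 1, 1).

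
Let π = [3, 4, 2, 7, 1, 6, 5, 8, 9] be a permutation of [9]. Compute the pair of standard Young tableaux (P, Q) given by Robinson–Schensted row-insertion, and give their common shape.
P = [1, 4, 5, 8, 9] / [2, 6] / [3, 7];  Q = [1, 2, 4, 8, 9] / [3, 6] / [5, 7];  common shape = (5, 2, 2)

Row-insert the values π_1, π_2, … into P one at a time, bumping the leftmost entry strictly greater than the inserted value down to the next row. The recording tableau Q records, in position (i, j), the step at which that cell was added to P.
  Insert 3 (step 1): P = [3];  Q = [1]
  Insert 4 (step 2): P = [3, 4];  Q = [1, 2]
  Insert 2 (step 3): P = [2, 4] / [3];  Q = [1, 2] / [3]
  Insert 7 (step 4): P = [2, 4, 7] / [3];  Q = [1, 2, 4] / [3]
  Insert 1 (step 5): P = [1, 4, 7] / [2] / [3];  Q = [1, 2, 4] / [3] / [5]
  Insert 6 (step 6): P = [1, 4, 6] / [2, 7] / [3];  Q = [1, 2, 4] / [3, 6] / [5]
  Insert 5 (step 7): P = [1, 4, 5] / [2, 6] / [3, 7];  Q = [1, 2, 4] / [3, 6] / [5, 7]
  Insert 8 (step 8): P = [1, 4, 5, 8] / [2, 6] / [3, 7];  Q = [1, 2, 4, 8] / [3, 6] / [5, 7]
  Insert 9 (step 9): P = [1, 4, 5, 8, 9] / [2, 6] / [3, 7];  Q = [1, 2, 4, 8, 9] / [3, 6] / [5, 7]
Final shape: (5, 2, 2).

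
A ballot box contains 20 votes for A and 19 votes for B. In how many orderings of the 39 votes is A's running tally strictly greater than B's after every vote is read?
Strict-lead orderings = 1767263190

Total orderings of the 39 votes with 20 for A: C(39, 20) = 68923264410. By the Bertrand ballot formula (Cycle Lemma / reflection principle), the number of orderings in which A is strictly ahead of B throughout is (p − q)/(p + q) · C(p + q, p) = (20 − 19)/(20 + 19) · 68923264410 = 1767263190.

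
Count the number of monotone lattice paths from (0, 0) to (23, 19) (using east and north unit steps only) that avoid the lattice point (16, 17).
Number of paths = 404770398840

Total paths from (0, 0) to (23, 19): C(42, 23) = 446775310800. Paths through (16, 17): (paths (0, 0) → (16, 17)) × (paths (16, 17) → (23, 19)) = C(33, 16) · C(9, 7) = 1166803110 · 36 = 42004911960. Avoidance count = 446775310800 − 42004911960 = 404770398840.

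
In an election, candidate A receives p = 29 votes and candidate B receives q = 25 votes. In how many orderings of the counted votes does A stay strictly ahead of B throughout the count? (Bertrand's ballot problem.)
Strict-lead orderings = 124680849918352

Total orderings of the 54 votes with 29 for A: C(54, 29) = 1683191473897752. By the Bertrand ballot formula (Cycle Lemma / reflection principle), the number of orderings in which A is strictly ahead of B throughout is (p − q)/(p + q) · C(p + q, p) = (29 − 25)/(29 + 25) · 1683191473897752 = 124680849918352.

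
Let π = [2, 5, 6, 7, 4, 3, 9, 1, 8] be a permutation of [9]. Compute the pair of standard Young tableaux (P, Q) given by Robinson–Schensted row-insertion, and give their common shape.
P = [1, 3, 6, 7, 8] / [2, 9] / [4] / [5];  Q = [1, 2, 3, 4, 7] / [5, 9] / [6] / [8];  common shape = (5, 2, 1, 1)

Row-insert the values π_1, π_2, … into P one at a time, bumping the leftmost entry strictly greater than the inserted value down to the next row. The recording tableau Q records, in position (i, j), the step at which that cell was added to P.
  Insert 2 (step 1): P = [2];  Q = [1]
  Insert 5 (step 2): P = [2, 5];  Q = [1, 2]
  Insert 6 (step 3): P = [2, 5, 6];  Q = [1, 2, 3]
  Insert 7 (step 4): P = [2, 5, 6, 7];  Q = [1, 2, 3, 4]
  Insert 4 (step 5): P = [2, 4, 6, 7] / [5];  Q = [1, 2, 3, 4] / [5]
  Insert 3 (step 6): P = [2, 3, 6, 7] / [4] / [5];  Q = [1, 2, 3, 4] / [5] / [6]
  Insert 9 (step 7): P = [2, 3, 6, 7, 9] / [4] / [5];  Q = [1, 2, 3, 4, 7] / [5] / [6]
  Insert 1 (step 8): P = [1, 3, 6, 7, 9] / [2] / [4] / [5];  Q = [1, 2, 3, 4, 7] / [5] / [6] / [8]
  Insert 8 (step 9): P = [1, 3, 6, 7, 8] / [2, 9] / [4] / [5];  Q = [1, 2, 3, 4, 7] / [5, 9] / [6] / [8]
Final shape: (5, 2, 1, 1).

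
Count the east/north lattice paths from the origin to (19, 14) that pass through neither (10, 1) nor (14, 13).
Number of paths = 693107900

Inclusion–exclusion. Total paths: C(33, 19) = 818809200. Through P₁: C(11, 10)·C(22, 9) = 5471620. Through P₂: C(27, 14)·C(6, 5) = 120349800. Since P₁ is strictly southwest of P₂, a monotone path through both must visit P₁ then P₂; paths through both = C(11, 10)·C(16, 4)·C(6, 5) = 120120. Avoid both = 818809200 − 5471620 − 120349800 + 120120 = 693107900.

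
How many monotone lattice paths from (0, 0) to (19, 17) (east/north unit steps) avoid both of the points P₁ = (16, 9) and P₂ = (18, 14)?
Number of paths = 6546273225

Inclusion–exclusion. Total paths: C(36, 19) = 8597496600. Through P₁: C(25, 16)·C(11, 3) = 337090875. Through P₂: C(32, 18)·C(4, 1) = 1885742400. Since P₁ is strictly southwest of P₂, a monotone path through both must visit P₁ then P₂; paths through both = C(25, 16)·C(7, 2)·C(4, 1) = 171609900. Avoid both = 8597496600 − 337090875 − 1885742400 + 171609900 = 6546273225.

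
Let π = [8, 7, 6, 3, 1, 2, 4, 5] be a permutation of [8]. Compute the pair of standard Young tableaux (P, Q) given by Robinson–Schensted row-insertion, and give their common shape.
P = [1, 2, 4, 5] / [3] / [6] / [7] / [8];  Q = [1, 6, 7, 8] / [2] / [3] / [4] / [5];  common shape = (4, 1, 1, 1, 1)

Row-insert the values π_1, π_2, … into P one at a time, bumping the leftmost entry strictly greater than the inserted value down to the next row. The recording tableau Q records, in position (i, j), the step at which that cell was added to P.
  Insert 8 (step 1): P = [8];  Q = [1]
  Insert 7 (step 2): P = [7] / [8];  Q = [1] / [2]
  Insert 6 (step 3): P = [6] / [7] / [8];  Q = [1] / [2] / [3]
  Insert 3 (step 4): P = [3] / [6] / [7] / [8];  Q = [1] / [2] / [3] / [4]
  Insert 1 (step 5): P = [1] / [3] / [6] / [7] / [8];  Q = [1] / [2] / [3] / [4] / [5]
  Insert 2 (step 6): P = [1, 2] / [3] / [6] / [7] / [8];  Q = [1, 6] / [2] / [3] / [4] / [5]
  Insert 4 (step 7): P = [1, 2, 4] / [3] / [6] / [7] / [8];  Q = [1, 6, 7] / [2] / [3] / [4] / [5]
  Insert 5 (step 8): P = [1, 2, 4, 5] / [3] / [6] / [7] / [8];  Q = [1, 6, 7, 8] / [2] / [3] / [4] / [5]
Final shape: (4, 1, 1, 1, 1).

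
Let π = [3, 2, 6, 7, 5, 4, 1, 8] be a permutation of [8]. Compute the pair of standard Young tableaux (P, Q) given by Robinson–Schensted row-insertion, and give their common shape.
P = [1, 4, 7, 8] / [2, 5] / [3] / [6];  Q = [1, 3, 4, 8] / [2, 5] / [6] / [7];  common shape = (4, 2, 1, 1)

Row-insert the values π_1, π_2, … into P one at a time, bumping the leftmost entry strictly greater than the inserted value down to the next row. The recording tableau Q records, in position (i, j), the step at which that cell was added to P.
  Insert 3 (step 1): P = [3];  Q = [1]
  Insert 2 (step 2): P = [2] / [3];  Q = [1] / [2]
  Insert 6 (step 3): P = [2, 6] / [3];  Q = [1, 3] / [2]
  Insert 7 (step 4): P = [2, 6, 7] / [3];  Q = [1, 3, 4] / [2]
  Insert 5 (step 5): P = [2, 5, 7] / [3, 6];  Q = [1, 3, 4] / [2, 5]
  Insert 4 (step 6): P = [2, 4, 7] / [3, 5] / [6];  Q = [1, 3, 4] / [2, 5] / [6]
  Insert 1 (step 7): P = [1, 4, 7] / [2, 5] / [3] / [6];  Q = [1, 3, 4] / [2, 5] / [6] / [7]
  Insert 8 (step 8): P = [1, 4, 7, 8] / [2, 5] / [3] / [6];  Q = [1, 3, 4, 8] / [2, 5] / [6] / [7]
Final shape: (4, 2, 1, 1).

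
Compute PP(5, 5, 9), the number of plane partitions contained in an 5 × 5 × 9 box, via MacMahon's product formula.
PP(5, 5, 9) = 1566039386912

Evaluate the triple product over i = 1..5, j = 1..5, k = 1..9. The factors are (2/1) · (3/2) · (4/3) · (5/4) · (6/5) · (7/6) · (8/7) · (9/8) · … (225 factors total). The numerators and denominators telescope so the product is an integer; carrying out the multiplication exactly gives PP(5, 5, 9) = 1566039386912.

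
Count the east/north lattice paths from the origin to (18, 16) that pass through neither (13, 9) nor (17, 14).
Number of paths = 1202481975

Inclusion–exclusion. Total paths: C(34, 18) = 2203961430. Through P₁: C(22, 13)·C(12, 5) = 393956640. Through P₂: C(31, 17)·C(3, 1) = 795547575. Since P₁ is strictly southwest of P₂, a monotone path through both must visit P₁ then P₂; paths through both = C(22, 13)·C(9, 4)·C(3, 1) = 188024760. Avoid both = 2203961430 − 393956640 − 795547575 + 188024760 = 1202481975.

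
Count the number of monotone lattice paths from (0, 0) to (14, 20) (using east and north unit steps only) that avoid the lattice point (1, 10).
Number of paths = 1379390914

Total paths from (0, 0) to (14, 20): C(34, 14) = 1391975640. Paths through (1, 10): (paths (0, 0) → (1, 10)) × (paths (1, 10) → (14, 20)) = C(11, 1) · C(23, 13) = 11 · 1144066 = 12584726. Avoidance count = 1391975640 − 12584726 = 1379390914.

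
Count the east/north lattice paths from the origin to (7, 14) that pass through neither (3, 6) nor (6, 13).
Number of paths = 40596

Inclusion–exclusion. Total paths: C(21, 7) = 116280. Through P₁: C(9, 3)·C(12, 4) = 41580. Through P₂: C(19, 6)·C(2, 1) = 54264. Since P₁ is strictly southwest of P₂, a monotone path through both must visit P₁ then P₂; paths through both = C(9, 3)·C(10, 3)·C(2, 1) = 20160. Avoid both = 116280 − 41580 − 54264 + 20160 = 40596.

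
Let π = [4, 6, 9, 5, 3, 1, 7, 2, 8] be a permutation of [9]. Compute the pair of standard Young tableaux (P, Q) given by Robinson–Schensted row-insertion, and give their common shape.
P = [1, 2, 7, 8] / [3, 5] / [4, 9] / [6];  Q = [1, 2, 3, 9] / [4, 7] / [5, 8] / [6];  common shape = (4, 2, 2, 1)

Row-insert the values π_1, π_2, … into P one at a time, bumping the leftmost entry strictly greater than the inserted value down to the next row. The recording tableau Q records, in position (i, j), the step at which that cell was added to P.
  Insert 4 (step 1): P = [4];  Q = [1]
  Insert 6 (step 2): P = [4, 6];  Q = [1, 2]
  Insert 9 (step 3): P = [4, 6, 9];  Q = [1, 2, 3]
  Insert 5 (step 4): P = [4, 5, 9] / [6];  Q = [1, 2, 3] / [4]
  Insert 3 (step 5): P = [3, 5, 9] / [4] / [6];  Q = [1, 2, 3] / [4] / [5]
  Insert 1 (step 6): P = [1, 5, 9] / [3] / [4] / [6];  Q = [1, 2, 3] / [4] / [5] / [6]
  Insert 7 (step 7): P = [1, 5, 7] / [3, 9] / [4] / [6];  Q = [1, 2, 3] / [4, 7] / [5] / [6]
  Insert 2 (step 8): P = [1, 2, 7] / [3, 5] / [4, 9] / [6];  Q = [1, 2, 3] / [4, 7] / [5, 8] / [6]
  Insert 8 (step 9): P = [1, 2, 7, 8] / [3, 5] / [4, 9] / [6];  Q = [1, 2, 3, 9] / [4, 7] / [5, 8] / [6]
Final shape: (4, 2, 2, 1).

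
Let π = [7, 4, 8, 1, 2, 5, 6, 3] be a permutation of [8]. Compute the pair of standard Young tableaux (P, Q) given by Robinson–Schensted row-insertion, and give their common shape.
P = [1, 2, 3, 6] / [4, 5] / [7, 8];  Q = [1, 3, 6, 7] / [2, 5] / [4, 8];  common shape = (4, 2, 2)

Row-insert the values π_1, π_2, … into P one at a time, bumping the leftmost entry strictly greater than the inserted value down to the next row. The recording tableau Q records, in position (i, j), the step at which that cell was added to P.
  Insert 7 (step 1): P = [7];  Q = [1]
  Insert 4 (step 2): P = [4] / [7];  Q = [1] / [2]
  Insert 8 (step 3): P = [4, 8] / [7];  Q = [1, 3] / [2]
  Insert 1 (step 4): P = [1, 8] / [4] / [7];  Q = [1, 3] / [2] / [4]
  Insert 2 (step 5): P = [1, 2] / [4, 8] / [7];  Q = [1, 3] / [2, 5] / [4]
  Insert 5 (step 6): P = [1, 2, 5] / [4, 8] / [7];  Q = [1, 3, 6] / [2, 5] / [4]
  Insert 6 (step 7): P = [1, 2, 5, 6] / [4, 8] / [7];  Q = [1, 3, 6, 7] / [2, 5] / [4]
  Insert 3 (step 8): P = [1, 2, 3, 6] / [4, 5] / [7, 8];  Q = [1, 3, 6, 7] / [2, 5] / [4, 8]
Final shape: (4, 2, 2).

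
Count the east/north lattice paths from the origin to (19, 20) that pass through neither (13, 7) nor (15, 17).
Number of paths = 47198767770

Inclusion–exclusion. Total paths: C(39, 19) = 68923264410. Through P₁: C(20, 13)·C(19, 6) = 2103272640. Through P₂: C(32, 15)·C(7, 4) = 19800295200. Since P₁ is strictly southwest of P₂, a monotone path through both must visit P₁ then P₂; paths through both = C(20, 13)·C(12, 2)·C(7, 4) = 179071200. Avoid both = 68923264410 − 2103272640 − 19800295200 + 179071200 = 47198767770.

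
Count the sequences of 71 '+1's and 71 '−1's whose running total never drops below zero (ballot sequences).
C_71 = 5175569924646105559418940193995065716350

These ballot sequences are counted by the Catalan number C_n = (1/(n + 1)) · C(2n, n). For n = 71: C_71 = (1/72) · C(142, 71) = 372641034574519600278163693967644731577200/72 = 5175569924646105559418940193995065716350.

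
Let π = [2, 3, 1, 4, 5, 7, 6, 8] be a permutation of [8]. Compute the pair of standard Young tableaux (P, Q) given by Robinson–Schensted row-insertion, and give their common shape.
P = [1, 3, 4, 5, 6, 8] / [2, 7];  Q = [1, 2, 4, 5, 6, 8] / [3, 7];  common shape = (6, 2)

Row-insert the values π_1, π_2, … into P one at a time, bumping the leftmost entry strictly greater than the inserted value down to the next row. The recording tableau Q records, in position (i, j), the step at which that cell was added to P.
  Insert 2 (step 1): P = [2];  Q = [1]
  Insert 3 (step 2): P = [2, 3];  Q = [1, 2]
  Insert 1 (step 3): P = [1, 3] / [2];  Q = [1, 2] / [3]
  Insert 4 (step 4): P = [1, 3, 4] / [2];  Q = [1, 2, 4] / [3]
  Insert 5 (step 5): P = [1, 3, 4, 5] / [2];  Q = [1, 2, 4, 5] / [3]
  Insert 7 (step 6): P = [1, 3, 4, 5, 7] / [2];  Q = [1, 2, 4, 5, 6] / [3]
  Insert 6 (step 7): P = [1, 3, 4, 5, 6] / [2, 7];  Q = [1, 2, 4, 5, 6] / [3, 7]
  Insert 8 (step 8): P = [1, 3, 4, 5, 6, 8] / [2, 7];  Q = [1, 2, 4, 5, 6, 8] / [3, 7]
Final shape: (6, 2).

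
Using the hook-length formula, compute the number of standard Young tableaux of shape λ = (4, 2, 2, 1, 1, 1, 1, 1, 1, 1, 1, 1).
# SYT of shape (4, 2, 2, 1, 1, 1, 1, 1, 1, 1, 1, 1) = 24752

Hook-length formula: f^λ = n! / Π hook(c), product over all cells c of the Young diagram. For λ = (4, 2, 2, 1, 1, 1, 1, 1, 1, 1, 1, 1), n = 17 boxes. Hook lengths by row (left-to-right, top-to-bottom): [15, 5, 2, 1]; [12, 2]; [11, 1]; [9]; [8]; [7]; [6]; [5]; [4]; [3]; [2]; [1]. Product of hooks = 14370048000. So f^λ = 17! / 14370048000 = 355687428096000 / 14370048000 = 24752.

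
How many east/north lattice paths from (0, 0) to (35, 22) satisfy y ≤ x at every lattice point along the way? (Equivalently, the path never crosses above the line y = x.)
Number of paths = 1356968880100470

By the reflection principle (André's argument), the number of monotone paths to (35, 22) with n ≤ m that never go above y = x is C(57, 35) − C(57, 36) = 3489348548829780 − 2132379668729310 = 1356968880100470.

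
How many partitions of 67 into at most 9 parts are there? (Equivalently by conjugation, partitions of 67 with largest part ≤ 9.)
p(67, parts ≤ 9) = 258569

Use the recurrence p(n, m) = p(n, m−1) + p(n−m, m): either the largest part is < m (count p(n, m−1)) or the largest part is exactly m (remove one copy of m, count p(n−m, m)). With p(0, ·) = 1 this gives p(67, parts ≤ 9) = 258569. (By conjugating Young diagrams, this also counts partitions of 67 into at most 9 parts.)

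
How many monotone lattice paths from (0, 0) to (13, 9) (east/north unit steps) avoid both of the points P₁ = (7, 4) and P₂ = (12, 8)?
Number of paths = 176180

Inclusion–exclusion. Total paths: C(22, 13) = 497420. Through P₁: C(11, 7)·C(11, 6) = 152460. Through P₂: C(20, 12)·C(2, 1) = 251940. Since P₁ is strictly southwest of P₂, a monotone path through both must visit P₁ then P₂; paths through both = C(11, 7)·C(9, 5)·C(2, 1) = 83160. Avoid both = 497420 − 152460 − 251940 + 83160 = 176180.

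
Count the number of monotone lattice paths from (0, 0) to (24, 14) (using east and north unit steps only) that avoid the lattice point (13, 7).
Number of paths = 7202557620

Total paths from (0, 0) to (24, 14): C(38, 24) = 9669554100. Paths through (13, 7): (paths (0, 0) → (13, 7)) × (paths (13, 7) → (24, 14)) = C(20, 13) · C(18, 11) = 77520 · 31824 = 2466996480. Avoidance count = 9669554100 − 2466996480 = 7202557620.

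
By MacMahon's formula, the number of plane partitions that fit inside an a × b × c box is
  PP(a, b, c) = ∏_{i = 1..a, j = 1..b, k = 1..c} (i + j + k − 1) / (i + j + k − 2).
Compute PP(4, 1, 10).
PP(4, 1, 10) = 1001

Evaluate the triple product over i = 1..4, j = 1..1, k = 1..10. The factors are (2/1) · (3/2) · (4/3) · (5/4) · (6/5) · (7/6) · (8/7) · (9/8) · … (40 factors total). The numerators and denominators telescope so the product is an integer; carrying out the multiplication exactly gives PP(4, 1, 10) = 1001.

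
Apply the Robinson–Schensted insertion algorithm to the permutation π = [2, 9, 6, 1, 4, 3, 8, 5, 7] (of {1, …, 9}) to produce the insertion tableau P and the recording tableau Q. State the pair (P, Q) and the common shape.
P = [1, 3, 5, 7] / [2, 4, 8] / [6] / [9];  Q = [1, 2, 7, 9] / [3, 5, 8] / [4] / [6];  common shape = (4, 3, 1, 1)

Row-insert the values π_1, π_2, … into P one at a time, bumping the leftmost entry strictly greater than the inserted value down to the next row. The recording tableau Q records, in position (i, j), the step at which that cell was added to P.
  Insert 2 (step 1): P = [2];  Q = [1]
  Insert 9 (step 2): P = [2, 9];  Q = [1, 2]
  Insert 6 (step 3): P = [2, 6] / [9];  Q = [1, 2] / [3]
  Insert 1 (step 4): P = [1, 6] / [2] / [9];  Q = [1, 2] / [3] / [4]
  Insert 4 (step 5): P = [1, 4] / [2, 6] / [9];  Q = [1, 2] / [3, 5] / [4]
  Insert 3 (step 6): P = [1, 3] / [2, 4] / [6] / [9];  Q = [1, 2] / [3, 5] / [4] / [6]
  Insert 8 (step 7): P = [1, 3, 8] / [2, 4] / [6] / [9];  Q = [1, 2, 7] / [3, 5] / [4] / [6]
  Insert 5 (step 8): P = [1, 3, 5] / [2, 4, 8] / [6] / [9];  Q = [1, 2, 7] / [3, 5, 8] / [4] / [6]
  Insert 7 (step 9): P = [1, 3, 5, 7] / [2, 4, 8] / [6] / [9];  Q = [1, 2, 7, 9] / [3, 5, 8] / [4] / [6]
Final shape: (4, 3, 1, 1).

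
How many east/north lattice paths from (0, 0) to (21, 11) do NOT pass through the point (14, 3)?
Number of paths = 124648680

Total paths from (0, 0) to (21, 11): C(32, 21) = 129024480. Paths through (14, 3): (paths (0, 0) → (14, 3)) × (paths (14, 3) → (21, 11)) = C(17, 14) · C(15, 7) = 680 · 6435 = 4375800. Avoidance count = 129024480 − 4375800 = 124648680.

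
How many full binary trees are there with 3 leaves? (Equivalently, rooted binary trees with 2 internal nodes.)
C_2 = 2

These full binary trees are counted by the Catalan number C_n = (1/(n + 1)) · C(2n, n). For n = 2: C_2 = (1/3) · C(4, 2) = 6/3 = 2.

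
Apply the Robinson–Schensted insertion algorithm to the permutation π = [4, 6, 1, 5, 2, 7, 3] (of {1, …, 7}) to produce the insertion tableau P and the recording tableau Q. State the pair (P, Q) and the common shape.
P = [1, 2, 3] / [4, 5, 7] / [6];  Q = [1, 2, 6] / [3, 4, 7] / [5];  common shape = (3, 3, 1)

Row-insert the values π_1, π_2, … into P one at a time, bumping the leftmost entry strictly greater than the inserted value down to the next row. The recording tableau Q records, in position (i, j), the step at which that cell was added to P.
  Insert 4 (step 1): P = [4];  Q = [1]
  Insert 6 (step 2): P = [4, 6];  Q = [1, 2]
  Insert 1 (step 3): P = [1, 6] / [4];  Q = [1, 2] / [3]
  Insert 5 (step 4): P = [1, 5] / [4, 6];  Q = [1, 2] / [3, 4]
  Insert 2 (step 5): P = [1, 2] / [4, 5] / [6];  Q = [1, 2] / [3, 4] / [5]
  Insert 7 (step 6): P = [1, 2, 7] / [4, 5] / [6];  Q = [1, 2, 6] / [3, 4] / [5]
  Insert 3 (step 7): P = [1, 2, 3] / [4, 5, 7] / [6];  Q = [1, 2, 6] / [3, 4, 7] / [5]
Final shape: (3, 3, 1).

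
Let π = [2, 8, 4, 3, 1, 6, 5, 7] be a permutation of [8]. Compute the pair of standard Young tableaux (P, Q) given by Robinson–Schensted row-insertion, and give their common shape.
P = [1, 3, 5, 7] / [2, 6] / [4] / [8];  Q = [1, 2, 6, 8] / [3, 7] / [4] / [5];  common shape = (4, 2, 1, 1)

Row-insert the values π_1, π_2, … into P one at a time, bumping the leftmost entry strictly greater than the inserted value down to the next row. The recording tableau Q records, in position (i, j), the step at which that cell was added to P.
  Insert 2 (step 1): P = [2];  Q = [1]
  Insert 8 (step 2): P = [2, 8];  Q = [1, 2]
  Insert 4 (step 3): P = [2, 4] / [8];  Q = [1, 2] / [3]
  Insert 3 (step 4): P = [2, 3] / [4] / [8];  Q = [1, 2] / [3] / [4]
  Insert 1 (step 5): P = [1, 3] / [2] / [4] / [8];  Q = [1, 2] / [3] / [4] / [5]
  Insert 6 (step 6): P = [1, 3, 6] / [2] / [4] / [8];  Q = [1, 2, 6] / [3] / [4] / [5]
  Insert 5 (step 7): P = [1, 3, 5] / [2, 6] / [4] / [8];  Q = [1, 2, 6] / [3, 7] / [4] / [5]
  Insert 7 (step 8): P = [1, 3, 5, 7] / [2, 6] / [4] / [8];  Q = [1, 2, 6, 8] / [3, 7] / [4] / [5]
Final shape: (4, 2, 1, 1).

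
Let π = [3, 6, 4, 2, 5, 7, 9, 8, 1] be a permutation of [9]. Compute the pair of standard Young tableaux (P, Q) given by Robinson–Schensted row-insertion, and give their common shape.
P = [1, 4, 5, 7, 8] / [2, 9] / [3] / [6];  Q = [1, 2, 5, 6, 7] / [3, 8] / [4] / [9];  common shape = (5, 2, 1, 1)

Row-insert the values π_1, π_2, … into P one at a time, bumping the leftmost entry strictly greater than the inserted value down to the next row. The recording tableau Q records, in position (i, j), the step at which that cell was added to P.
  Insert 3 (step 1): P = [3];  Q = [1]
  Insert 6 (step 2): P = [3, 6];  Q = [1, 2]
  Insert 4 (step 3): P = [3, 4] / [6];  Q = [1, 2] / [3]
  Insert 2 (step 4): P = [2, 4] / [3] / [6];  Q = [1, 2] / [3] / [4]
  Insert 5 (step 5): P = [2, 4, 5] / [3] / [6];  Q = [1, 2, 5] / [3] / [4]
  Insert 7 (step 6): P = [2, 4, 5, 7] / [3] / [6];  Q = [1, 2, 5, 6] / [3] / [4]
  Insert 9 (step 7): P = [2, 4, 5, 7, 9] / [3] / [6];  Q = [1, 2, 5, 6, 7] / [3] / [4]
  Insert 8 (step 8): P = [2, 4, 5, 7, 8] / [3, 9] / [6];  Q = [1, 2, 5, 6, 7] / [3, 8] / [4]
  Insert 1 (step 9): P = [1, 4, 5, 7, 8] / [2, 9] / [3] / [6];  Q = [1, 2, 5, 6, 7] / [3, 8] / [4] / [9]
Final shape: (5, 2, 1, 1).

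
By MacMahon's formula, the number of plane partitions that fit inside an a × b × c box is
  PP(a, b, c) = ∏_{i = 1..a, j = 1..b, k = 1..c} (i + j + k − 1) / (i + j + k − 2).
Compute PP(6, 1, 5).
PP(6, 1, 5) = 462

Evaluate the triple product over i = 1..6, j = 1..1, k = 1..5. The factors are (2/1) · (3/2) · (4/3) · (5/4) · (6/5) · (3/2) · (4/3) · (5/4) · … (30 factors total). The numerators and denominators telescope so the product is an integer; carrying out the multiplication exactly gives PP(6, 1, 5) = 462.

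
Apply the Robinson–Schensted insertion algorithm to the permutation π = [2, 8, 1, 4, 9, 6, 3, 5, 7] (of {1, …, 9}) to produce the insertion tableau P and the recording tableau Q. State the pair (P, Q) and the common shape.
P = [1, 3, 5, 7] / [2, 4, 6] / [8, 9];  Q = [1, 2, 5, 9] / [3, 4, 6] / [7, 8];  common shape = (4, 3, 2)

Row-insert the values π_1, π_2, … into P one at a time, bumping the leftmost entry strictly greater than the inserted value down to the next row. The recording tableau Q records, in position (i, j), the step at which that cell was added to P.
  Insert 2 (step 1): P = [2];  Q = [1]
  Insert 8 (step 2): P = [2, 8];  Q = [1, 2]
  Insert 1 (step 3): P = [1, 8] / [2];  Q = [1, 2] / [3]
  Insert 4 (step 4): P = [1, 4] / [2, 8];  Q = [1, 2] / [3, 4]
  Insert 9 (step 5): P = [1, 4, 9] / [2, 8];  Q = [1, 2, 5] / [3, 4]
  Insert 6 (step 6): P = [1, 4, 6] / [2, 8, 9];  Q = [1, 2, 5] / [3, 4, 6]
  Insert 3 (step 7): P = [1, 3, 6] / [2, 4, 9] / [8];  Q = [1, 2, 5] / [3, 4, 6] / [7]
  Insert 5 (step 8): P = [1, 3, 5] / [2, 4, 6] / [8, 9];  Q = [1, 2, 5] / [3, 4, 6] / [7, 8]
  Insert 7 (step 9): P = [1, 3, 5, 7] / [2, 4, 6] / [8, 9];  Q = [1, 2, 5, 9] / [3, 4, 6] / [7, 8]
Final shape: (4, 3, 2).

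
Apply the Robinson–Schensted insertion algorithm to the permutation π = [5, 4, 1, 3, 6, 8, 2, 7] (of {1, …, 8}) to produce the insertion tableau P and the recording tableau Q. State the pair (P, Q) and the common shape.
P = [1, 2, 6, 7] / [3, 8] / [4] / [5];  Q = [1, 4, 5, 6] / [2, 8] / [3] / [7];  common shape = (4, 2, 1, 1)

Row-insert the values π_1, π_2, … into P one at a time, bumping the leftmost entry strictly greater than the inserted value down to the next row. The recording tableau Q records, in position (i, j), the step at which that cell was added to P.
  Insert 5 (step 1): P = [5];  Q = [1]
  Insert 4 (step 2): P = [4] / [5];  Q = [1] / [2]
  Insert 1 (step 3): P = [1] / [4] / [5];  Q = [1] / [2] / [3]
  Insert 3 (step 4): P = [1, 3] / [4] / [5];  Q = [1, 4] / [2] / [3]
  Insert 6 (step 5): P = [1, 3, 6] / [4] / [5];  Q = [1, 4, 5] / [2] / [3]
  Insert 8 (step 6): P = [1, 3, 6, 8] / [4] / [5];  Q = [1, 4, 5, 6] / [2] / [3]
  Insert 2 (step 7): P = [1, 2, 6, 8] / [3] / [4] / [5];  Q = [1, 4, 5, 6] / [2] / [3] / [7]
  Insert 7 (step 8): P = [1, 2, 6, 7] / [3, 8] / [4] / [5];  Q = [1, 4, 5, 6] / [2, 8] / [3] / [7]
Final shape: (4, 2, 1, 1).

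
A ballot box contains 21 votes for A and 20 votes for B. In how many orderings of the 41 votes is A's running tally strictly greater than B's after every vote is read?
Strict-lead orderings = 6564120420

Total orderings of the 41 votes with 21 for A: C(41, 21) = 269128937220. By the Bertrand ballot formula (Cycle Lemma / reflection principle), the number of orderings in which A is strictly ahead of B throughout is (p − q)/(p + q) · C(p + q, p) = (21 − 20)/(21 + 20) · 269128937220 = 6564120420.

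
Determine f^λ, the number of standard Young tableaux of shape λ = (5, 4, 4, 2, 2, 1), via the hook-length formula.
# SYT of shape (5, 4, 4, 2, 2, 1) = 8270262

Hook-length formula: f^λ = n! / Π hook(c), product over all cells c of the Young diagram. For λ = (5, 4, 4, 2, 2, 1), n = 18 boxes. Hook lengths by row (left-to-right, top-to-bottom): [10, 8, 5, 4, 1]; [8, 6, 3, 2]; [7, 5, 2, 1]; [4, 2]; [3, 1]; [1]. Product of hooks = 774144000. So f^λ = 18! / 774144000 = 6402373705728000 / 774144000 = 8270262.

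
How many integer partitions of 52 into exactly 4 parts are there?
p(52, 4 parts) = 1033

Partitions of n into exactly k parts are in bijection with partitions of n − k into at most k parts (subtract 1 from each part). So p(52, exactly 4) = p(48, parts ≤ 4). Computing via the recurrence p(m, j) = p(m, j−1) + p(m−j, j) gives 1033.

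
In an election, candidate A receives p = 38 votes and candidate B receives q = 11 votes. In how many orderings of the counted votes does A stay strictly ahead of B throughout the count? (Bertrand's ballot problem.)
Strict-lead orderings = 16054484472

Total orderings of the 49 votes with 38 for A: C(49, 38) = 29135916264. By the Bertrand ballot formula (Cycle Lemma / reflection principle), the number of orderings in which A is strictly ahead of B throughout is (p − q)/(p + q) · C(p + q, p) = (38 − 11)/(38 + 11) · 29135916264 = 16054484472.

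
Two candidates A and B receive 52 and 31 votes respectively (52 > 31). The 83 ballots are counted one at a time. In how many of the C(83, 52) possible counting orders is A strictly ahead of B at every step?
Strict-lead orderings = 15051359450987886560688

Total orderings of the 83 votes with 52 for A: C(83, 52) = 59488706401523551644624. By the Bertrand ballot formula (Cycle Lemma / reflection principle), the number of orderings in which A is strictly ahead of B throughout is (p − q)/(p + q) · C(p + q, p) = (52 − 31)/(52 + 31) · 59488706401523551644624 = 15051359450987886560688.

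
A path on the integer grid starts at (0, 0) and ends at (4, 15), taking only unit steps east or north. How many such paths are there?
Number of paths = 3876

A monotone lattice path from (0, 0) to (4, 15) consists of 4 east steps and 15 north steps in some order, so it is determined by which 4 of the 19 steps are east. The count is C(19, 4) = 3876.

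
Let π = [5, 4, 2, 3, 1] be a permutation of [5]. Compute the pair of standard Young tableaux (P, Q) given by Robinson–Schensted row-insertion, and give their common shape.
P = [1, 3] / [2] / [4] / [5];  Q = [1, 4] / [2] / [3] / [5];  common shape = (2, 1, 1, 1)

Row-insert the values π_1, π_2, … into P one at a time, bumping the leftmost entry strictly greater than the inserted value down to the next row. The recording tableau Q records, in position (i, j), the step at which that cell was added to P.
  Insert 5 (step 1): P = [5];  Q = [1]
  Insert 4 (step 2): P = [4] / [5];  Q = [1] / [2]
  Insert 2 (step 3): P = [2] / [4] / [5];  Q = [1] / [2] / [3]
  Insert 3 (step 4): P = [2, 3] / [4] / [5];  Q = [1, 4] / [2] / [3]
  Insert 1 (step 5): P = [1, 3] / [2] / [4] / [5];  Q = [1, 4] / [2] / [3] / [5]
Final shape: (2, 1, 1, 1).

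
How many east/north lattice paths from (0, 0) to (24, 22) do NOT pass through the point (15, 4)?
Number of paths = 7872204980250

Total paths from (0, 0) to (24, 22): C(46, 24) = 7890371113950. Paths through (15, 4): (paths (0, 0) → (15, 4)) × (paths (15, 4) → (24, 22)) = C(19, 15) · C(27, 9) = 3876 · 4686825 = 18166133700. Avoidance count = 7890371113950 − 18166133700 = 7872204980250.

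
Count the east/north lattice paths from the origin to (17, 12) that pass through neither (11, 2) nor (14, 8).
Number of paths = 40308681

Inclusion–exclusion. Total paths: C(29, 17) = 51895935. Through P₁: C(13, 11)·C(16, 6) = 624624. Through P₂: C(22, 14)·C(7, 3) = 11191950. Since P₁ is strictly southwest of P₂, a monotone path through both must visit P₁ then P₂; paths through both = C(13, 11)·C(9, 3)·C(7, 3) = 229320. Avoid both = 51895935 − 624624 − 11191950 + 229320 = 40308681.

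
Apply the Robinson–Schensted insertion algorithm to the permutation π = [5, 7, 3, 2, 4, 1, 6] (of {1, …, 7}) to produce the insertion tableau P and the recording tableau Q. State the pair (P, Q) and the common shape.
P = [1, 4, 6] / [2, 7] / [3] / [5];  Q = [1, 2, 7] / [3, 5] / [4] / [6];  common shape = (3, 2, 1, 1)

Row-insert the values π_1, π_2, … into P one at a time, bumping the leftmost entry strictly greater than the inserted value down to the next row. The recording tableau Q records, in position (i, j), the step at which that cell was added to P.
  Insert 5 (step 1): P = [5];  Q = [1]
  Insert 7 (step 2): P = [5, 7];  Q = [1, 2]
  Insert 3 (step 3): P = [3, 7] / [5];  Q = [1, 2] / [3]
  Insert 2 (step 4): P = [2, 7] / [3] / [5];  Q = [1, 2] / [3] / [4]
  Insert 4 (step 5): P = [2, 4] / [3, 7] / [5];  Q = [1, 2] / [3, 5] / [4]
  Insert 1 (step 6): P = [1, 4] / [2, 7] / [3] / [5];  Q = [1, 2] / [3, 5] / [4] / [6]
  Insert 6 (step 7): P = [1, 4, 6] / [2, 7] / [3] / [5];  Q = [1, 2, 7] / [3, 5] / [4] / [6]
Final shape: (3, 2, 1, 1).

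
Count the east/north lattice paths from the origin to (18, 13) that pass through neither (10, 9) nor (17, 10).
Number of paths = 129736921

Inclusion–exclusion. Total paths: C(31, 18) = 206253075. Through P₁: C(19, 10)·C(12, 8) = 45727110. Through P₂: C(27, 17)·C(4, 1) = 33745140. Since P₁ is strictly southwest of P₂, a monotone path through both must visit P₁ then P₂; paths through both = C(19, 10)·C(8, 7)·C(4, 1) = 2956096. Avoid both = 206253075 − 45727110 − 33745140 + 2956096 = 129736921.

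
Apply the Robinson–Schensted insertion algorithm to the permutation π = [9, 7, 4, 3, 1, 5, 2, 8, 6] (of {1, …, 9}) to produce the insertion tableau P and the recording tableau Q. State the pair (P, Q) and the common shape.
P = [1, 2, 6] / [3, 5, 8] / [4] / [7] / [9];  Q = [1, 6, 8] / [2, 7, 9] / [3] / [4] / [5];  common shape = (3, 3, 1, 1, 1)

Row-insert the values π_1, π_2, … into P one at a time, bumping the leftmost entry strictly greater than the inserted value down to the next row. The recording tableau Q records, in position (i, j), the step at which that cell was added to P.
  Insert 9 (step 1): P = [9];  Q = [1]
  Insert 7 (step 2): P = [7] / [9];  Q = [1] / [2]
  Insert 4 (step 3): P = [4] / [7] / [9];  Q = [1] / [2] / [3]
  Insert 3 (step 4): P = [3] / [4] / [7] / [9];  Q = [1] / [2] / [3] / [4]
  Insert 1 (step 5): P = [1] / [3] / [4] / [7] / [9];  Q = [1] / [2] / [3] / [4] / [5]
  Insert 5 (step 6): P = [1, 5] / [3] / [4] / [7] / [9];  Q = [1, 6] / [2] / [3] / [4] / [5]
  Insert 2 (step 7): P = [1, 2] / [3, 5] / [4] / [7] / [9];  Q = [1, 6] / [2, 7] / [3] / [4] / [5]
  Insert 8 (step 8): P = [1, 2, 8] / [3, 5] / [4] / [7] / [9];  Q = [1, 6, 8] / [2, 7] / [3] / [4] / [5]
  Insert 6 (step 9): P = [1, 2, 6] / [3, 5, 8] / [4] / [7] / [9];  Q = [1, 6, 8] / [2, 7, 9] / [3] / [4] / [5]
Final shape: (3, 3, 1, 1, 1).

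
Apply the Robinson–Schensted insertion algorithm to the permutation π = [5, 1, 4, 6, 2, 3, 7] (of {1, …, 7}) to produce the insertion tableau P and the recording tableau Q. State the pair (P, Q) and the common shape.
P = [1, 2, 3, 7] / [4, 6] / [5];  Q = [1, 3, 4, 7] / [2, 6] / [5];  common shape = (4, 2, 1)

Row-insert the values π_1, π_2, … into P one at a time, bumping the leftmost entry strictly greater than the inserted value down to the next row. The recording tableau Q records, in position (i, j), the step at which that cell was added to P.
  Insert 5 (step 1): P = [5];  Q = [1]
  Insert 1 (step 2): P = [1] / [5];  Q = [1] / [2]
  Insert 4 (step 3): P = [1, 4] / [5];  Q = [1, 3] / [2]
  Insert 6 (step 4): P = [1, 4, 6] / [5];  Q = [1, 3, 4] / [2]
  Insert 2 (step 5): P = [1, 2, 6] / [4] / [5];  Q = [1, 3, 4] / [2] / [5]
  Insert 3 (step 6): P = [1, 2, 3] / [4, 6] / [5];  Q = [1, 3, 4] / [2, 6] / [5]
  Insert 7 (step 7): P = [1, 2, 3, 7] / [4, 6] / [5];  Q = [1, 3, 4, 7] / [2, 6] / [5]
Final shape: (4, 2, 1).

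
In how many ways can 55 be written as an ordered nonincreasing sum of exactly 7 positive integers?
p(55, 7 parts) = 14950

Partitions of n into exactly k parts are in bijection with partitions of n − k into at most k parts (subtract 1 from each part). So p(55, exactly 7) = p(48, parts ≤ 7). Computing via the recurrence p(m, j) = p(m, j−1) + p(m−j, j) gives 14950.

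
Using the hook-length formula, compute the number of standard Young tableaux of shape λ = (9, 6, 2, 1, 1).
# SYT of shape (9, 6, 2, 1, 1) = 8953560

Hook-length formula: f^λ = n! / Π hook(c), product over all cells c of the Young diagram. For λ = (9, 6, 2, 1, 1), n = 19 boxes. Hook lengths by row (left-to-right, top-to-bottom): [13, 10, 8, 7, 6, 5, 3, 2, 1]; [9, 6, 4, 3, 2, 1]; [4, 1]; [2]; [1]. Product of hooks = 13586227200. So f^λ = 19! / 13586227200 = 121645100408832000 / 13586227200 = 8953560.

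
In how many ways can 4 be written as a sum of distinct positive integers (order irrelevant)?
q(4) = 2

List partitions of 4 into distinct parts: 4, 3+1. There are q(4) = 2. (Euler: this equals the number of odd-part partitions of 4.)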